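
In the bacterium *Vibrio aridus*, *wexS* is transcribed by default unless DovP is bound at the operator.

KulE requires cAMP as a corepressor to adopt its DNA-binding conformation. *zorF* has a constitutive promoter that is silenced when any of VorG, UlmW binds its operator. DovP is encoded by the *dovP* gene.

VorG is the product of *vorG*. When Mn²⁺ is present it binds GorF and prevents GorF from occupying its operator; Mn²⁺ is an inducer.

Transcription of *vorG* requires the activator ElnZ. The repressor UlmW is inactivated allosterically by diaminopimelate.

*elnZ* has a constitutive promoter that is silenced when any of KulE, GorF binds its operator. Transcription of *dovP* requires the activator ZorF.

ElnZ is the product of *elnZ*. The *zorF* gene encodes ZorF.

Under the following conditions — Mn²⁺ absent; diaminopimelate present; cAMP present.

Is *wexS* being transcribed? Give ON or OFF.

cAMP is present, so KulE is active.
Mn²⁺ is absent, so GorF is active.
With repressor KulE bound, *elnZ* is not transcribed.
So ElnZ is not produced.
Required activator ElnZ is absent, so *vorG* is not transcribed.
So VorG is not produced.
Diaminopimelate is present, so UlmW is inactive.
With no repressor bound, *zorF* is transcribed.
So ZorF is produced and active.
No repressor is bound and ZorF is active, so *dovP* is transcribed.
So DovP is produced and active.
With repressor DovP bound, *wexS* is not transcribed.

OFF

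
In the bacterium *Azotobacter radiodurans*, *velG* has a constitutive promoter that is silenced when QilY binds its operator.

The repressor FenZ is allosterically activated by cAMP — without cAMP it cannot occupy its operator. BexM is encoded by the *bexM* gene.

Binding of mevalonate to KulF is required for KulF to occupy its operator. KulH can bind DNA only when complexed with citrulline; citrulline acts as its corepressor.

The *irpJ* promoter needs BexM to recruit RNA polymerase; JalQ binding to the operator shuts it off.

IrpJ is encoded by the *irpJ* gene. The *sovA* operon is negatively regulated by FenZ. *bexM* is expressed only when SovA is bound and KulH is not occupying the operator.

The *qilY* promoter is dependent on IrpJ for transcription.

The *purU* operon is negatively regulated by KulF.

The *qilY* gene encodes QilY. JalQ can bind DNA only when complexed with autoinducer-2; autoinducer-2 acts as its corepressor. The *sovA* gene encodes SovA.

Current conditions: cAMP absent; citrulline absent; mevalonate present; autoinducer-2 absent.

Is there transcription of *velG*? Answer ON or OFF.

cAMP is absent, so FenZ is inactive.
With no repressor bound, *sovA* is transcribed.
So SovA is produced and active.
Citrulline is absent, so KulH is inactive.
No repressor is bound and SovA is active, so *bexM* is transcribed.
So BexM is produced and active.
Autoinducer-2 is absent, so JalQ is inactive.
No repressor is bound and BexM is active, so *irpJ* is transcribed.
So IrpJ is produced and active.
No repressor is bound and IrpJ is active, so *qilY* is transcribed.
So QilY is produced and active.
With repressor QilY bound, *velG* is not transcribed.

OFF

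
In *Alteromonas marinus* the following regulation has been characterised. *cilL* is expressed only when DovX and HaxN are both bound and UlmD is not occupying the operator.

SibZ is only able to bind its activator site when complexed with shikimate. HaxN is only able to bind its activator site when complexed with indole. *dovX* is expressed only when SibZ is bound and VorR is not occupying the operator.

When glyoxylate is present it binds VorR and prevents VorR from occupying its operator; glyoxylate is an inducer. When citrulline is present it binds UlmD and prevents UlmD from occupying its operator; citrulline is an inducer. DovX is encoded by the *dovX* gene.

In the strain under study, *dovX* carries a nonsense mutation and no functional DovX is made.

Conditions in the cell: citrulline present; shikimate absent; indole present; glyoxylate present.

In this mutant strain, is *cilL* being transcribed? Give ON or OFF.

OFF

Citrulline is present, so UlmD is inactive.
DovX is non-functional in this strain, so it has no effect.
Indole is present, so HaxN is active.
Required activator DovX is absent, so *cilL* is not transcribed.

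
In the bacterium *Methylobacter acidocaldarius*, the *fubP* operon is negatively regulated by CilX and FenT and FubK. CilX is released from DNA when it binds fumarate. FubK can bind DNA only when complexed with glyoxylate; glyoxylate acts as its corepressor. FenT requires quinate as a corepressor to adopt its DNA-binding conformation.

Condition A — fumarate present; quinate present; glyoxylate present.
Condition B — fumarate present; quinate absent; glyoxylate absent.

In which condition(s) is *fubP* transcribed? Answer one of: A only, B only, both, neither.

Condition A:
Fumarate is present, so CilX is inactive.
Quinate is present, so FenT is active.
Glyoxylate is present, so FubK is active.
With repressor FenT bound, *fubP* is not transcribed.
→ *fubP* is OFF in A.
Condition B:
Fumarate is present, so CilX is inactive.
Quinate is absent, so FenT is inactive.
Glyoxylate is absent, so FubK is inactive.
With no repressor bound, *fubP* is transcribed.
→ *fubP* is ON in B.

B only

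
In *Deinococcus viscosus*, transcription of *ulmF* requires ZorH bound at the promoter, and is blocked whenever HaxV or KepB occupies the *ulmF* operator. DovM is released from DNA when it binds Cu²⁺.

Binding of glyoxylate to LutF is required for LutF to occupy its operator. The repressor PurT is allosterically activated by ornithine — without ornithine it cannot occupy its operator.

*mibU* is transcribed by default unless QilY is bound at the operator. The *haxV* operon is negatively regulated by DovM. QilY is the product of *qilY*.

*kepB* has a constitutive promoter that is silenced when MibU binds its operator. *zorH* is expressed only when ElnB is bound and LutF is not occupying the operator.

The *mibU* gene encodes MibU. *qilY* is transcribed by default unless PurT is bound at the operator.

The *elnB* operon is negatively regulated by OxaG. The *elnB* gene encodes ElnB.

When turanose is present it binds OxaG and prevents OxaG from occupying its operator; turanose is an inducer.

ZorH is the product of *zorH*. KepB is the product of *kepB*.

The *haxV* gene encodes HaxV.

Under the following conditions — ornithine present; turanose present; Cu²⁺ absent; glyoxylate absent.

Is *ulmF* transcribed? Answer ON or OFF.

Turanose is present, so OxaG is inactive.
With no repressor bound, *elnB* is transcribed.
So ElnB is produced and active.
Glyoxylate is absent, so LutF is inactive.
No repressor is bound and ElnB is active, so *zorH* is transcribed.
So ZorH is produced and active.
Cu²⁺ is absent, so DovM is active.
With repressor DovM bound, *haxV* is not transcribed.
So HaxV is not produced.
Ornithine is present, so PurT is active.
With repressor PurT bound, *qilY* is not transcribed.
So QilY is not produced.
With no repressor bound, *mibU* is transcribed.
So MibU is produced and active.
With repressor MibU bound, *kepB* is not transcribed.
So KepB is not produced.
No repressor is bound and ZorH is active, so *ulmF* is transcribed.

ON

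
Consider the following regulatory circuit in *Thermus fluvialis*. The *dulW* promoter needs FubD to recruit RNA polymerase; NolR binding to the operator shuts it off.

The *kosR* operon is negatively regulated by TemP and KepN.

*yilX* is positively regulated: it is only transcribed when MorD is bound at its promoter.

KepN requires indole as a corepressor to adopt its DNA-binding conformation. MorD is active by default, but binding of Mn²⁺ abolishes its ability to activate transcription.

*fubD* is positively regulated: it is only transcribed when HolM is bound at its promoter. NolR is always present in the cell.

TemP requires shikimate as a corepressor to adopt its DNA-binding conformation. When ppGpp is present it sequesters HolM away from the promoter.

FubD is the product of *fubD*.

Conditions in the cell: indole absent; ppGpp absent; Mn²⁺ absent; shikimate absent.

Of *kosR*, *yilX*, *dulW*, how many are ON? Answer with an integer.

2

Shikimate is absent, so TemP is inactive.
Indole is absent, so KepN is inactive.
With no repressor bound, *kosR* is transcribed.
→ *kosR* is ON.
Mn²⁺ is absent, so MorD is active.
No repressor is bound and MorD is active, so *yilX* is transcribed.
→ *yilX* is ON.
ppGpp is absent, so HolM is active.
No repressor is bound and HolM is active, so *fubD* is transcribed.
So FubD is produced and active.
NolR is produced constitutively and is active.
With repressor NolR bound, *dulW* is not transcribed.
→ *dulW* is OFF.
2 of the 3 genes are transcribed.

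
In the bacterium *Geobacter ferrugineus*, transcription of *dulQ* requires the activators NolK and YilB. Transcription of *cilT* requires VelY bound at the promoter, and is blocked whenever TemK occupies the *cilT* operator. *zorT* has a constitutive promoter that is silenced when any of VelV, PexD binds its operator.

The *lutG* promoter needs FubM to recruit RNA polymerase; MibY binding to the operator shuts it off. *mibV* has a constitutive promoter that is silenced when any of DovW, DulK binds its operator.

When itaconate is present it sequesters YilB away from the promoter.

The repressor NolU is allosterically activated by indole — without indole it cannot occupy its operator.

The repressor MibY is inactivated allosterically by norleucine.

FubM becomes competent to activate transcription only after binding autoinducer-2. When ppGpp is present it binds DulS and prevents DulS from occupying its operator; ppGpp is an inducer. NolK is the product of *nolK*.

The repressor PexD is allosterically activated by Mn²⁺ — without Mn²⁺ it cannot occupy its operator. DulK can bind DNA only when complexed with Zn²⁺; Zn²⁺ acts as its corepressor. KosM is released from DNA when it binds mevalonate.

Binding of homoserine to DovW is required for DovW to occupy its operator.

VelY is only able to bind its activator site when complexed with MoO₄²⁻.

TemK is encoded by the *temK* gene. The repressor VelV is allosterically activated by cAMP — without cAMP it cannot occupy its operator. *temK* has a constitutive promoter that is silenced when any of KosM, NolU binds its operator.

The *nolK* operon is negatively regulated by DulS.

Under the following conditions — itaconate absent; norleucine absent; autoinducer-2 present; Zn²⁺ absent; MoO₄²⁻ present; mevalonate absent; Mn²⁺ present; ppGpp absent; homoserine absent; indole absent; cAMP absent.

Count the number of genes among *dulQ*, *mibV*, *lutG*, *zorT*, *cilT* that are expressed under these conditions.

ppGpp is absent, so DulS is active.
With repressor DulS bound, *nolK* is not transcribed.
So NolK is not produced.
Itaconate is absent, so YilB is active.
Required activator NolK is absent, so *dulQ* is not transcribed.
→ *dulQ* is OFF.
Homoserine is absent, so DovW is inactive.
Zn²⁺ is absent, so DulK is inactive.
With no repressor bound, *mibV* is transcribed.
→ *mibV* is ON.
Norleucine is absent, so MibY is active.
Autoinducer-2 is present, so FubM is active.
With repressor MibY bound, *lutG* is not transcribed.
→ *lutG* is OFF.
cAMP is absent, so VelV is inactive.
Mn²⁺ is present, so PexD is active.
With repressor PexD bound, *zorT* is not transcribed.
→ *zorT* is OFF.
Mevalonate is absent, so KosM is active.
Indole is absent, so NolU is inactive.
With repressor KosM bound, *temK* is not transcribed.
So TemK is not produced.
MoO₄²⁻ is present, so VelY is active.
No repressor is bound and VelY is active, so *cilT* is transcribed.
→ *cilT* is ON.
2 of the 5 genes are transcribed.

2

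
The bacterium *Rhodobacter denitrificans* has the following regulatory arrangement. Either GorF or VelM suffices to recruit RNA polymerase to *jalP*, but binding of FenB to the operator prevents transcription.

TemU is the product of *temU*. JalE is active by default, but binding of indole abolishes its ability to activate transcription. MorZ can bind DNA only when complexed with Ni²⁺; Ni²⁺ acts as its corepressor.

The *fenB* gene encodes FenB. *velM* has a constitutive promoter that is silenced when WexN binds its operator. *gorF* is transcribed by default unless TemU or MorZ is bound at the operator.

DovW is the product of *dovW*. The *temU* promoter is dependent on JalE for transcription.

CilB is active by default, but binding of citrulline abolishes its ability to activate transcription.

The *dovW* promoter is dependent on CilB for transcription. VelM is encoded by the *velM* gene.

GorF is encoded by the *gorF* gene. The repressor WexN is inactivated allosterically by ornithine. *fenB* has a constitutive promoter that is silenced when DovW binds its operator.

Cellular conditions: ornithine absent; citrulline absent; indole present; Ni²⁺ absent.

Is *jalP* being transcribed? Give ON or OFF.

Indole is present, so JalE is inactive.
Required activator JalE is absent, so *temU* is not transcribed.
So TemU is not produced.
Ni²⁺ is absent, so MorZ is inactive.
With no repressor bound, *gorF* is transcribed.
So GorF is produced and active.
Ornithine is absent, so WexN is active.
With repressor WexN bound, *velM* is not transcribed.
So VelM is not produced.
Citrulline is absent, so CilB is active.
No repressor is bound and CilB is active, so *dovW* is transcribed.
So DovW is produced and active.
With repressor DovW bound, *fenB* is not transcribed.
So FenB is not produced.
Activator GorF is present, so *jalP* is transcribed.

ON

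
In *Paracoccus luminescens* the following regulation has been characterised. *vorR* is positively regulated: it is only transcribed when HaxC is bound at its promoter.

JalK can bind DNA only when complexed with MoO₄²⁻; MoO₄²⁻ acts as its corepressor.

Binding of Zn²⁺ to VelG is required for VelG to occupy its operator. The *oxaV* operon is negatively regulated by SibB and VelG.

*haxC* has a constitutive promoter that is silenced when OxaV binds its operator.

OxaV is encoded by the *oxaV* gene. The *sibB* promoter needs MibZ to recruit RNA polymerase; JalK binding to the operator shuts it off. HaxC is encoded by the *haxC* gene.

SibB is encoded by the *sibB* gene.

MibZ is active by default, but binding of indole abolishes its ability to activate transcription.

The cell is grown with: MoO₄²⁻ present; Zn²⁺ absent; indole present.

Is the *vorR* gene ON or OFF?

MoO₄²⁻ is present, so JalK is active.
Indole is present, so MibZ is inactive.
With repressor JalK bound, *sibB* is not transcribed.
So SibB is not produced.
Zn²⁺ is absent, so VelG is inactive.
With no repressor bound, *oxaV* is transcribed.
So OxaV is produced and active.
With repressor OxaV bound, *haxC* is not transcribed.
So HaxC is not produced.
Required activator HaxC is absent, so *vorR* is not transcribed.

OFF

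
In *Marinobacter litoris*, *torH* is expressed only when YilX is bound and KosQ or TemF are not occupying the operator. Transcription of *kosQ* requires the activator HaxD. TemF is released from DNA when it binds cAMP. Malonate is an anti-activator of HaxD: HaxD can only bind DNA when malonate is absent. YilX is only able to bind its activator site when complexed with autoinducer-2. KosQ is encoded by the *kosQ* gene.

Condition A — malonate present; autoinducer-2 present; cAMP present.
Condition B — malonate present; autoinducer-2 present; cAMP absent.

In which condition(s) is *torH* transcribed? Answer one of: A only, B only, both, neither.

Condition A:
Malonate is present, so HaxD is inactive.
Required activator HaxD is absent, so *kosQ* is not transcribed.
So KosQ is not produced.
Autoinducer-2 is present, so YilX is active.
cAMP is present, so TemF is inactive.
No repressor is bound and YilX is active, so *torH* is transcribed.
→ *torH* is ON in A.
Condition B:
Malonate is present, so HaxD is inactive.
Required activator HaxD is absent, so *kosQ* is not transcribed.
So KosQ is not produced.
Autoinducer-2 is present, so YilX is active.
cAMP is absent, so TemF is active.
With repressor TemF bound, *torH* is not transcribed.
→ *torH* is OFF in B.

A only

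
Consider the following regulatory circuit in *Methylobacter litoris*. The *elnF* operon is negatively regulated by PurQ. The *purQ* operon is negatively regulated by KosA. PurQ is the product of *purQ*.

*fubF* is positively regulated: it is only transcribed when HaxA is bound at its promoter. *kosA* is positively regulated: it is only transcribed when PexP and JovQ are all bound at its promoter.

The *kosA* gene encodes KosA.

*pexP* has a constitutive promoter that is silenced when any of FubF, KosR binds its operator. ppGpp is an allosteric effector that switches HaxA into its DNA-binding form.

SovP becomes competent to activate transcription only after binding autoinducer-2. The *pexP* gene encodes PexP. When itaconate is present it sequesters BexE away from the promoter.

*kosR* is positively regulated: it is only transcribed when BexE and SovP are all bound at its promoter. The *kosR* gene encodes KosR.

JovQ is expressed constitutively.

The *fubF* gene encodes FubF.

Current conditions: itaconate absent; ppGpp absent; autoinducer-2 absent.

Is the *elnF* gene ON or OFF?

ppGpp is absent, so HaxA is inactive.
Required activator HaxA is absent, so *fubF* is not transcribed.
So FubF is not produced.
Itaconate is absent, so BexE is active.
Autoinducer-2 is absent, so SovP is inactive.
Required activator SovP is absent, so *kosR* is not transcribed.
So KosR is not produced.
With no repressor bound, *pexP* is transcribed.
So PexP is produced and active.
JovQ is produced constitutively and is active.
No repressor is bound and PexP and JovQ are active, so *kosA* is transcribed.
So KosA is produced and active.
With repressor KosA bound, *purQ* is not transcribed.
So PurQ is not produced.
With no repressor bound, *elnF* is transcribed.

ON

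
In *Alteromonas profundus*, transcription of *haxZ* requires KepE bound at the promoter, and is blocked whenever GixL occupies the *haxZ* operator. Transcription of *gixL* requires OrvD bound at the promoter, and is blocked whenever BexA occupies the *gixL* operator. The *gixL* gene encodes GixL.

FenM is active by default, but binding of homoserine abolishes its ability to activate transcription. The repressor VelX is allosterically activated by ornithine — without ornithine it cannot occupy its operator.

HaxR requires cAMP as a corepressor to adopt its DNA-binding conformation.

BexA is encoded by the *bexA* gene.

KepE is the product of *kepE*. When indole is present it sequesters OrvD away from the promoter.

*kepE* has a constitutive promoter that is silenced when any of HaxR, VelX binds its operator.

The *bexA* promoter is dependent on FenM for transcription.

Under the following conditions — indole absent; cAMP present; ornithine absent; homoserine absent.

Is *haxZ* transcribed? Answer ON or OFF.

cAMP is present, so HaxR is active.
Ornithine is absent, so VelX is inactive.
With repressor HaxR bound, *kepE* is not transcribed.
So KepE is not produced.
Indole is absent, so OrvD is active.
Homoserine is absent, so FenM is active.
No repressor is bound and FenM is active, so *bexA* is transcribed.
So BexA is produced and active.
With repressor BexA bound, *gixL* is not transcribed.
So GixL is not produced.
Required activator KepE is absent, so *haxZ* is not transcribed.

OFF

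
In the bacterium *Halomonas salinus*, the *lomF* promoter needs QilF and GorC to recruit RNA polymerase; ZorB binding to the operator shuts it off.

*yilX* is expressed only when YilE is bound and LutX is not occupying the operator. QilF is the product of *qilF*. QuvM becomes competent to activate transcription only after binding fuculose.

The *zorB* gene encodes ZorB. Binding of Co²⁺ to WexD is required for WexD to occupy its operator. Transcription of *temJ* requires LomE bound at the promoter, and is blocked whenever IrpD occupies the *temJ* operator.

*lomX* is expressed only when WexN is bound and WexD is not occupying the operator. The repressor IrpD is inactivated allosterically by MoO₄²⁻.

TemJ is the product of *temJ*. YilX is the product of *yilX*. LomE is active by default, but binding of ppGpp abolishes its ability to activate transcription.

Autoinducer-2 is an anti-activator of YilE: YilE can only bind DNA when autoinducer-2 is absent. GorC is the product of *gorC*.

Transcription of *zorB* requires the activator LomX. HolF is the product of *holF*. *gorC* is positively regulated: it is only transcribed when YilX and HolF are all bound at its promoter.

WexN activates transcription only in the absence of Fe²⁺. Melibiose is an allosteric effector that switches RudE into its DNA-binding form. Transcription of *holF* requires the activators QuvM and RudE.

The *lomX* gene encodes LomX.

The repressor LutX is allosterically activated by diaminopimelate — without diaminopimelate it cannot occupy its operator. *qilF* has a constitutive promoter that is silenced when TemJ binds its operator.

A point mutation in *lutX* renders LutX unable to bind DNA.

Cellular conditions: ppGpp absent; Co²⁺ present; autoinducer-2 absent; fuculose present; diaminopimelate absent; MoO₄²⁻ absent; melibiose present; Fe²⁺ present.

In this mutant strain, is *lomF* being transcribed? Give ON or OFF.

MoO₄²⁻ is absent, so IrpD is active.
ppGpp is absent, so LomE is active.
With repressor IrpD bound, *temJ* is not transcribed.
So TemJ is not produced.
With no repressor bound, *qilF* is transcribed.
So QilF is produced and active.
Autoinducer-2 is absent, so YilE is active.
LutX is non-functional in this strain, so it has no effect.
No repressor is bound and YilE is active, so *yilX* is transcribed.
So YilX is produced and active.
Fuculose is present, so QuvM is active.
Melibiose is present, so RudE is active.
No repressor is bound and QuvM and RudE are active, so *holF* is transcribed.
So HolF is produced and active.
No repressor is bound and YilX and HolF are active, so *gorC* is transcribed.
So GorC is produced and active.
Fe²⁺ is present, so WexN is inactive.
Co²⁺ is present, so WexD is active.
With repressor WexD bound, *lomX* is not transcribed.
So LomX is not produced.
Required activator LomX is absent, so *zorB* is not transcribed.
So ZorB is not produced.
No repressor is bound and QilF and GorC are active, so *lomF* is transcribed.

ON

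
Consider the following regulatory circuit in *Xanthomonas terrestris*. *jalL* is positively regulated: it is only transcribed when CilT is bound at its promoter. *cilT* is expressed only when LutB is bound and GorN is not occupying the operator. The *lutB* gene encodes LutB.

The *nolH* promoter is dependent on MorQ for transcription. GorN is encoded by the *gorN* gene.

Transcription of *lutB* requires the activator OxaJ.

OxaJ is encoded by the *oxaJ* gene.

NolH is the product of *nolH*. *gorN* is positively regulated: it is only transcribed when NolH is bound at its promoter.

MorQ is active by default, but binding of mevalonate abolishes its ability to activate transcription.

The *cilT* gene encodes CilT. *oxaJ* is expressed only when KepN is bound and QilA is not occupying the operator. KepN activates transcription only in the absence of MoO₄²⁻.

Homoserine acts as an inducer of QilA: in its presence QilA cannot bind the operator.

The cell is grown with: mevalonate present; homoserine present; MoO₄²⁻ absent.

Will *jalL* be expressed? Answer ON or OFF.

MoO₄²⁻ is absent, so KepN is active.
Homoserine is present, so QilA is inactive.
No repressor is bound and KepN is active, so *oxaJ* is transcribed.
So OxaJ is produced and active.
No repressor is bound and OxaJ is active, so *lutB* is transcribed.
So LutB is produced and active.
Mevalonate is present, so MorQ is inactive.
Required activator MorQ is absent, so *nolH* is not transcribed.
So NolH is not produced.
Required activator NolH is absent, so *gorN* is not transcribed.
So GorN is not produced.
No repressor is bound and LutB is active, so *cilT* is transcribed.
So CilT is produced and active.
No repressor is bound and CilT is active, so *jalL* is transcribed.

ON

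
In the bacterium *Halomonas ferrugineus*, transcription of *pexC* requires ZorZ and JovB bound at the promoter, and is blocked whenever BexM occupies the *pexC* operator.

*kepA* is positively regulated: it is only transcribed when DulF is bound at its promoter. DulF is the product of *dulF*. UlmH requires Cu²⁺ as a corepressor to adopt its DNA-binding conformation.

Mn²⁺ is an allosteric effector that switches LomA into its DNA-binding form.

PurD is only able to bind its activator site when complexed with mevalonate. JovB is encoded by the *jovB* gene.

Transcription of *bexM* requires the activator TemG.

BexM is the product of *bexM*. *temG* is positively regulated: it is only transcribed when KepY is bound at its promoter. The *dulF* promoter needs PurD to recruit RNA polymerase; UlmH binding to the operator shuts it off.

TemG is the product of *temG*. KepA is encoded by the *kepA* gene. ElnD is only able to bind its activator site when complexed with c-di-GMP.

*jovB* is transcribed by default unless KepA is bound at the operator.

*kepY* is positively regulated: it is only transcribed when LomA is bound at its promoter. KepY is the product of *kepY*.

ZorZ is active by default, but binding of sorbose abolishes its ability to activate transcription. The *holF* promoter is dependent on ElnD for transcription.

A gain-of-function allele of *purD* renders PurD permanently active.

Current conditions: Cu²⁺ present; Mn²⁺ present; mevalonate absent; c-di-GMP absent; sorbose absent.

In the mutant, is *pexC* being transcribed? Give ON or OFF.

Sorbose is absent, so ZorZ is active.
PurD is constitutively active in this strain.
Cu²⁺ is present, so UlmH is active.
With repressor UlmH bound, *dulF* is not transcribed.
So DulF is not produced.
Required activator DulF is absent, so *kepA* is not transcribed.
So KepA is not produced.
With no repressor bound, *jovB* is transcribed.
So JovB is produced and active.
Mn²⁺ is present, so LomA is active.
No repressor is bound and LomA is active, so *kepY* is transcribed.
So KepY is produced and active.
No repressor is bound and KepY is active, so *temG* is transcribed.
So TemG is produced and active.
No repressor is bound and TemG is active, so *bexM* is transcribed.
So BexM is produced and active.
With repressor BexM bound, *pexC* is not transcribed.

OFF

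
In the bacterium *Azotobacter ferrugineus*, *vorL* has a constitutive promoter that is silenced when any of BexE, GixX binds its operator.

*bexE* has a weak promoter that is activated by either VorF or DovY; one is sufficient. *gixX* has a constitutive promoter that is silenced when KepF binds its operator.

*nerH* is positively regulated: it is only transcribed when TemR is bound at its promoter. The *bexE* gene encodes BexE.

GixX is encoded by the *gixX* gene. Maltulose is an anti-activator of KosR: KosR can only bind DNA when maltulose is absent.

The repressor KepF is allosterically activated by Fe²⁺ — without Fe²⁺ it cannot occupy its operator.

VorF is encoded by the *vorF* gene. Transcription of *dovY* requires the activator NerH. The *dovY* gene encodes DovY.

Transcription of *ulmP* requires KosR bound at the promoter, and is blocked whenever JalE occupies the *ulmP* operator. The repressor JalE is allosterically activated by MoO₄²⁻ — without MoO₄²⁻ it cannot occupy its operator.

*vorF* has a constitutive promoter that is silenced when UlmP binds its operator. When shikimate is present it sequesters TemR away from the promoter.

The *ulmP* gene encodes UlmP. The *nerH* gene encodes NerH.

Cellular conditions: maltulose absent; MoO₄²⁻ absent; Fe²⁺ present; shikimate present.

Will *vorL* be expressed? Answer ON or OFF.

MoO₄²⁻ is absent, so JalE is inactive.
Maltulose is absent, so KosR is active.
No repressor is bound and KosR is active, so *ulmP* is transcribed.
So UlmP is produced and active.
With repressor UlmP bound, *vorF* is not transcribed.
So VorF is not produced.
Shikimate is present, so TemR is inactive.
Required activator TemR is absent, so *nerH* is not transcribed.
So NerH is not produced.
Required activator NerH is absent, so *dovY* is not transcribed.
So DovY is not produced.
No activator is available at the *bexE* promoter, so *bexE* is not transcribed.
So BexE is not produced.
Fe²⁺ is present, so KepF is active.
With repressor KepF bound, *gixX* is not transcribed.
So GixX is not produced.
With no repressor bound, *vorL* is transcribed.

ON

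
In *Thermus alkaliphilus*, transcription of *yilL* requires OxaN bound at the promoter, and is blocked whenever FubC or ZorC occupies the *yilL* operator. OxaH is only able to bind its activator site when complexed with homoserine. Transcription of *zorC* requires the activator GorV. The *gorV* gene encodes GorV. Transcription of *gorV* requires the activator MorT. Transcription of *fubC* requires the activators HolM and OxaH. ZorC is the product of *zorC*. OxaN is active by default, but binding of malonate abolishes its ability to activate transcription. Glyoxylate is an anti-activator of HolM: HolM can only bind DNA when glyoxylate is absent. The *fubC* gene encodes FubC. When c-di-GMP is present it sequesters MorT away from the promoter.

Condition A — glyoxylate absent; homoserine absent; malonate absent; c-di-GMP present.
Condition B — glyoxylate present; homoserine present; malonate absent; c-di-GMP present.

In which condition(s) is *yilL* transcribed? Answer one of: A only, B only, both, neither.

Condition A:
Glyoxylate is absent, so HolM is active.
Homoserine is absent, so OxaH is inactive.
Required activator OxaH is absent, so *fubC* is not transcribed.
So FubC is not produced.
Malonate is absent, so OxaN is active.
c-di-GMP is present, so MorT is inactive.
Required activator MorT is absent, so *gorV* is not transcribed.
So GorV is not produced.
Required activator GorV is absent, so *zorC* is not transcribed.
So ZorC is not produced.
No repressor is bound and OxaN is active, so *yilL* is transcribed.
→ *yilL* is ON in A.
Condition B:
Glyoxylate is present, so HolM is inactive.
Homoserine is present, so OxaH is active.
Required activator HolM is absent, so *fubC* is not transcribed.
So FubC is not produced.
Malonate is absent, so OxaN is active.
c-di-GMP is present, so MorT is inactive.
Required activator MorT is absent, so *gorV* is not transcribed.
So GorV is not produced.
Required activator GorV is absent, so *zorC* is not transcribed.
So ZorC is not produced.
No repressor is bound and OxaN is active, so *yilL* is transcribed.
→ *yilL* is ON in B.

both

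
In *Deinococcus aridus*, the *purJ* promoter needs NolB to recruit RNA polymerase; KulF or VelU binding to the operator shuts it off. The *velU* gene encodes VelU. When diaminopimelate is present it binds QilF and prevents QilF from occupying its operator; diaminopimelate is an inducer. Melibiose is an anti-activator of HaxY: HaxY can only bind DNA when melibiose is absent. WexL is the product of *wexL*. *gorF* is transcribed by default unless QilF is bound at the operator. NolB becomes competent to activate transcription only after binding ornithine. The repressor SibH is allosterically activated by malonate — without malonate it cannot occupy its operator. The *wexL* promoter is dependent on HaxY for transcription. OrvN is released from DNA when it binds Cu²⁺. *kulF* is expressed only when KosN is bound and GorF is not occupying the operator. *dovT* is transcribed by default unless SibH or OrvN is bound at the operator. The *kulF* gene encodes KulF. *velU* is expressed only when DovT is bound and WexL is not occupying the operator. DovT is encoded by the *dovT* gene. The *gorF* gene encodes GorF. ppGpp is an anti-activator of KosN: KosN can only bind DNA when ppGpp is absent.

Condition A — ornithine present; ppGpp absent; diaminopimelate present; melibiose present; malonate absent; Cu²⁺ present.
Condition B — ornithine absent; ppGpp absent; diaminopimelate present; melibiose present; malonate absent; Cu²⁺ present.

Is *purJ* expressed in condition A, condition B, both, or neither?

neither

Condition A:
Ornithine is present, so NolB is active.
ppGpp is absent, so KosN is active.
Diaminopimelate is present, so QilF is inactive.
With no repressor bound, *gorF* is transcribed.
So GorF is produced and active.
With repressor GorF bound, *kulF* is not transcribed.
So KulF is not produced.
Melibiose is present, so HaxY is inactive.
Required activator HaxY is absent, so *wexL* is not transcribed.
So WexL is not produced.
Malonate is absent, so SibH is inactive.
Cu²⁺ is present, so OrvN is inactive.
With no repressor bound, *dovT* is transcribed.
So DovT is produced and active.
No repressor is bound and DovT is active, so *velU* is transcribed.
So VelU is produced and active.
With repressor VelU bound, *purJ* is not transcribed.
→ *purJ* is OFF in A.
Condition B:
Ornithine is absent, so NolB is inactive.
ppGpp is absent, so KosN is active.
Diaminopimelate is present, so QilF is inactive.
With no repressor bound, *gorF* is transcribed.
So GorF is produced and active.
With repressor GorF bound, *kulF* is not transcribed.
So KulF is not produced.
Melibiose is present, so HaxY is inactive.
Required activator HaxY is absent, so *wexL* is not transcribed.
So WexL is not produced.
Malonate is absent, so SibH is inactive.
Cu²⁺ is present, so OrvN is inactive.
With no repressor bound, *dovT* is transcribed.
So DovT is produced and active.
No repressor is bound and DovT is active, so *velU* is transcribed.
So VelU is produced and active.
With repressor VelU bound, *purJ* is not transcribed.
→ *purJ* is OFF in B.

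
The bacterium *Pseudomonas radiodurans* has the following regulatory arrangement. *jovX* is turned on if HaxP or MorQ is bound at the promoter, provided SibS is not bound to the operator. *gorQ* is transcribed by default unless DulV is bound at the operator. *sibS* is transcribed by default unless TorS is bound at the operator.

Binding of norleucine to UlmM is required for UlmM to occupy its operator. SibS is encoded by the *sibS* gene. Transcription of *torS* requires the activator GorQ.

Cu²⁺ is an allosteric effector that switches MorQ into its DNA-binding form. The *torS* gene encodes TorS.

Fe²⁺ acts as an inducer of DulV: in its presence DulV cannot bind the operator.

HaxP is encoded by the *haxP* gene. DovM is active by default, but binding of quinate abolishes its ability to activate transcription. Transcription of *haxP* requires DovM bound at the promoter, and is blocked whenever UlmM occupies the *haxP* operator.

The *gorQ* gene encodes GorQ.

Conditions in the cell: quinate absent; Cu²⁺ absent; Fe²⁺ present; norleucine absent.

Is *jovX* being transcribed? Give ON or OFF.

ON

Quinate is absent, so DovM is active.
Norleucine is absent, so UlmM is inactive.
No repressor is bound and DovM is active, so *haxP* is transcribed.
So HaxP is produced and active.
Cu²⁺ is absent, so MorQ is inactive.
Fe²⁺ is present, so DulV is inactive.
With no repressor bound, *gorQ* is transcribed.
So GorQ is produced and active.
No repressor is bound and GorQ is active, so *torS* is transcribed.
So TorS is produced and active.
With repressor TorS bound, *sibS* is not transcribed.
So SibS is not produced.
Activator HaxP is present, so *jovX* is transcribed.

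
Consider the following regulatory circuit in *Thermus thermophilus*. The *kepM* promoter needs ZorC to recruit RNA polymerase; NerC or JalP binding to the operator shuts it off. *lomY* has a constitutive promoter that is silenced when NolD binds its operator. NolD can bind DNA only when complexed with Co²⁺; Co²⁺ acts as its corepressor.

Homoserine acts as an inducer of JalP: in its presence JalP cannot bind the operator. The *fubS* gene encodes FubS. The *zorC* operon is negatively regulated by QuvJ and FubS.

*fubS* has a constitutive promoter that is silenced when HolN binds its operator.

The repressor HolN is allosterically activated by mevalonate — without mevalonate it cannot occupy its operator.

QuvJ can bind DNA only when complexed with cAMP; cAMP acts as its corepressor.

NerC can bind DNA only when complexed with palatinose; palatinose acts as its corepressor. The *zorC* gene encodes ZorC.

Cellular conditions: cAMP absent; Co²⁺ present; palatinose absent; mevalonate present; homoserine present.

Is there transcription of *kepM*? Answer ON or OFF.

ON

Palatinose is absent, so NerC is inactive.
Homoserine is present, so JalP is inactive.
cAMP is absent, so QuvJ is inactive.
Mevalonate is present, so HolN is active.
With repressor HolN bound, *fubS* is not transcribed.
So FubS is not produced.
With no repressor bound, *zorC* is transcribed.
So ZorC is produced and active.
No repressor is bound and ZorC is active, so *kepM* is transcribed.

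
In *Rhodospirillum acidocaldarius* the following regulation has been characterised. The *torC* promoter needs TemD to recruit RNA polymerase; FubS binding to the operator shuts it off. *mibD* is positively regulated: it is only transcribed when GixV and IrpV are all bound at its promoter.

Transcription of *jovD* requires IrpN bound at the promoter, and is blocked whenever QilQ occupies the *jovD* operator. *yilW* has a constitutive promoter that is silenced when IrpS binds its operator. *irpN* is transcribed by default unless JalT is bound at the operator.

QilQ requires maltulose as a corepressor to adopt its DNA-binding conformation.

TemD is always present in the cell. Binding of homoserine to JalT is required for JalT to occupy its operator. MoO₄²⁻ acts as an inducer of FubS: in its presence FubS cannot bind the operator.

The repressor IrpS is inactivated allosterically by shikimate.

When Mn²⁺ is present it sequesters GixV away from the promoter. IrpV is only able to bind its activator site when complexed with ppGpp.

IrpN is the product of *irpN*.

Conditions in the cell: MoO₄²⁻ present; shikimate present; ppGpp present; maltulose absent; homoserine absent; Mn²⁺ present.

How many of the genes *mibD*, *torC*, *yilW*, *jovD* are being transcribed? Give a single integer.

Mn²⁺ is present, so GixV is inactive.
ppGpp is present, so IrpV is active.
Required activator GixV is absent, so *mibD* is not transcribed.
→ *mibD* is OFF.
TemD is produced constitutively and is active.
MoO₄²⁻ is present, so FubS is inactive.
No repressor is bound and TemD is active, so *torC* is transcribed.
→ *torC* is ON.
Shikimate is present, so IrpS is inactive.
With no repressor bound, *yilW* is transcribed.
→ *yilW* is ON.
Maltulose is absent, so QilQ is inactive.
Homoserine is absent, so JalT is inactive.
With no repressor bound, *irpN* is transcribed.
So IrpN is produced and active.
No repressor is bound and IrpN is active, so *jovD* is transcribed.
→ *jovD* is ON.
3 of the 4 genes are transcribed.

3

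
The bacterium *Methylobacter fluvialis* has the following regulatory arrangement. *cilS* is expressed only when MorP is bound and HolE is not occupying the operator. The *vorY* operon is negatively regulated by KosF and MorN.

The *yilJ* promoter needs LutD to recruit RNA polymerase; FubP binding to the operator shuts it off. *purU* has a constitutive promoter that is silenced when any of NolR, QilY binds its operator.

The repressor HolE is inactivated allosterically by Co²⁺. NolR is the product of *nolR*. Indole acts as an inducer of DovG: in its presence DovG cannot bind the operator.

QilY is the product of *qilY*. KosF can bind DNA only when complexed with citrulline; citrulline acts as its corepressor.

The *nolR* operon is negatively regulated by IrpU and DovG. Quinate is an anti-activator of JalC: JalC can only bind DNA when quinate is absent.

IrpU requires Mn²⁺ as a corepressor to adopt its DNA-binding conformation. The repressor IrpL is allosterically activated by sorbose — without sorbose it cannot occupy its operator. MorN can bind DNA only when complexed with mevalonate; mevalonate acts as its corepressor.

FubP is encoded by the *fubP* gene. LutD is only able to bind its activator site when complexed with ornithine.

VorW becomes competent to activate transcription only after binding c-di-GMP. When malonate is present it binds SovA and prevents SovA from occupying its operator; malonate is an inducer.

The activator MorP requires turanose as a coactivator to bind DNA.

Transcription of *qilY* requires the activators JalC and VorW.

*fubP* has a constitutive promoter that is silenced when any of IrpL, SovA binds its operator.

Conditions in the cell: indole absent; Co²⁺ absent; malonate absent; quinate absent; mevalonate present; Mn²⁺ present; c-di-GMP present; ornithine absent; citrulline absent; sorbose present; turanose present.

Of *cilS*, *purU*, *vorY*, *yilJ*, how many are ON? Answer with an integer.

0

Turanose is present, so MorP is active.
Co²⁺ is absent, so HolE is active.
With repressor HolE bound, *cilS* is not transcribed.
→ *cilS* is OFF.
Mn²⁺ is present, so IrpU is active.
Indole is absent, so DovG is active.
With repressor IrpU bound, *nolR* is not transcribed.
So NolR is not produced.
Quinate is absent, so JalC is active.
c-di-GMP is present, so VorW is active.
No repressor is bound and JalC and VorW are active, so *qilY* is transcribed.
So QilY is produced and active.
With repressor QilY bound, *purU* is not transcribed.
→ *purU* is OFF.
Citrulline is absent, so KosF is inactive.
Mevalonate is present, so MorN is active.
With repressor MorN bound, *vorY* is not transcribed.
→ *vorY* is OFF.
Ornithine is absent, so LutD is inactive.
Sorbose is present, so IrpL is active.
Malonate is absent, so SovA is active.
With repressor IrpL bound, *fubP* is not transcribed.
So FubP is not produced.
Required activator LutD is absent, so *yilJ* is not transcribed.
→ *yilJ* is OFF.
0 of the 4 genes are transcribed.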